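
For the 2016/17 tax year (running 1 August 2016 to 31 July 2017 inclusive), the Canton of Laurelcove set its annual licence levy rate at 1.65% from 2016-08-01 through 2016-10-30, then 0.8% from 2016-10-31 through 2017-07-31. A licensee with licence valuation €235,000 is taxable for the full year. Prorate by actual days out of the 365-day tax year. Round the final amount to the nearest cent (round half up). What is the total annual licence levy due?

€2,378.01

2016-08-01 to 2016-10-30: 91 days at 1.65% → €235,000 × 1.65% × 91/365 = €966.7192
2016-10-31 to 2017-07-31: 274 days at 0.8% → €235,000 × 0.8% × 274/365 = €1,411.2877
Total = €2,378.0068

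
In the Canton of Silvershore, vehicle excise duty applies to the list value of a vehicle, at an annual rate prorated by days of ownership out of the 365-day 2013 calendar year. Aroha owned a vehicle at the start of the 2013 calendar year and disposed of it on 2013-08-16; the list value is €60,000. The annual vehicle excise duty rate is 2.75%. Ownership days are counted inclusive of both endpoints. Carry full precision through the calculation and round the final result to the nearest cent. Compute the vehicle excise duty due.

€1,030.68

Days held (2013-01-01 to 2013-08-16): 228 out of 365
Tax = €60,000 × 2.75% × 228/365 = €1,030.6849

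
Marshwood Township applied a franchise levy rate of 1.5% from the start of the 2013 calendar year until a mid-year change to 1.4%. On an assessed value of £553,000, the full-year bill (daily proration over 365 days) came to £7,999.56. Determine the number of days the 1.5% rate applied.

170 days

Let d = days at the first rate; then 365 − d days at the second rate.
£553,000 × [1.5%·d + 1.4%·(365−d)] / 365 = £7,999.56
Solving gives d = 170, so the new rate took effect on 20 June 2013.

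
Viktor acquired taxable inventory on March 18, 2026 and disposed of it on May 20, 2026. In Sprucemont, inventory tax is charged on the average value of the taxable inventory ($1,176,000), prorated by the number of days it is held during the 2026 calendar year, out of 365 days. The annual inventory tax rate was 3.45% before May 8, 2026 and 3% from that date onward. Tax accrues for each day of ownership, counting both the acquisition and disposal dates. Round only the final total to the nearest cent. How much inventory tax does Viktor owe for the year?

March 18 – May 7, 2026: 51 days at 3.45% → $1,176,000 × 3.45% × 51/365 = $5,668.9644
May 8 – May 20, 2026: 13 days at 3% → $1,176,000 × 3% × 13/365 = $1,256.5479
Total = $6,925.5123

$6,925.51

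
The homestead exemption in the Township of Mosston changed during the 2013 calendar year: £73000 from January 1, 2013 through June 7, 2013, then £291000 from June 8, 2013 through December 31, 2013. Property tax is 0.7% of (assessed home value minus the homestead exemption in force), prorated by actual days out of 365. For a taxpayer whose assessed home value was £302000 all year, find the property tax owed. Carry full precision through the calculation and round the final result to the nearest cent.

£737.57

January 1 – June 7, 2013: 158 days, exemption £73000 → (£302000 − £73000) × 0.7% × 158/365 = £693.9014
June 8 – December 31, 2013: 207 days, exemption £291000 → (£302000 − £291000) × 0.7% × 207/365 = £43.6685
Total = £737.5699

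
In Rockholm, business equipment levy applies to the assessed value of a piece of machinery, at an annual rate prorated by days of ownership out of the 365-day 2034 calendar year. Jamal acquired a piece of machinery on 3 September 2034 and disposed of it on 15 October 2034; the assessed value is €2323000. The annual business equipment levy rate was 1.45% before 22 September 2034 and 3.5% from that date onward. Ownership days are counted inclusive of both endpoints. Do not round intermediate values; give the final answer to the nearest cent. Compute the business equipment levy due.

3 September – 21 September 2034: 19 days at 1.45% → €2323000 × 1.45% × 19/365 = €1753.3877
22 September – 15 October 2034: 24 days at 3.5% → €2323000 × 3.5% × 24/365 = €5346.0822
Total = €7099.4699

€7099.47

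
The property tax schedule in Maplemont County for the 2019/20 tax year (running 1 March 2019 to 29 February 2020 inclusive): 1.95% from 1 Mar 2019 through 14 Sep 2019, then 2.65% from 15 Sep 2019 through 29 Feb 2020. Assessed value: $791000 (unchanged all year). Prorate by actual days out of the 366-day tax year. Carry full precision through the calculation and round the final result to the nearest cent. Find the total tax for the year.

1 Mar – 14 Sep 2019: 198 days at 1.95% → $791000 × 1.95% × 198/366 = $8344.4016
15 Sep 2019 – 29 Feb 2020: 168 days at 2.65% → $791000 × 2.65% × 168/366 = $9621.6721
Total = $17966.0738

$17966.07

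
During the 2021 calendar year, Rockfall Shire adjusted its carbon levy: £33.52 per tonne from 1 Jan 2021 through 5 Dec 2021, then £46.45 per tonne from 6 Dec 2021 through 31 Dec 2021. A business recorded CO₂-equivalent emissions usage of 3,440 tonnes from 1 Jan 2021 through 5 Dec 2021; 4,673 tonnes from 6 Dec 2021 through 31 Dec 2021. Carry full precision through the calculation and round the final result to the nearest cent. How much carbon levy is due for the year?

1 Jan – 5 Dec 2021: 3,440 tonnes at £33.52/tonne → £115308.80
6 Dec – 31 Dec 2021: 4,673 tonnes at £46.45/tonne → £217060.85

£332369.65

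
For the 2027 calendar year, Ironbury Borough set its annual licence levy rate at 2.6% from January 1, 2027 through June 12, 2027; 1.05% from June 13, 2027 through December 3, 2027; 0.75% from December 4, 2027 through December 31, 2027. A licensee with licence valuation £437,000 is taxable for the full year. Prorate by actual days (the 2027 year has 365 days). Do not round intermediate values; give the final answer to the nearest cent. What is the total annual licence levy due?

January 1 – June 12, 2027: 163 days at 2.6% → £437,000 × 2.6% × 163/365 = £5,073.9890
June 13 – December 3, 2027: 174 days at 1.05% → £437,000 × 1.05% × 174/365 = £2,187.3945
December 4 – December 31, 2027: 28 days at 0.75% → £437,000 × 0.75% × 28/365 = £251.4247
Total = £7,512.8082

£7,512.81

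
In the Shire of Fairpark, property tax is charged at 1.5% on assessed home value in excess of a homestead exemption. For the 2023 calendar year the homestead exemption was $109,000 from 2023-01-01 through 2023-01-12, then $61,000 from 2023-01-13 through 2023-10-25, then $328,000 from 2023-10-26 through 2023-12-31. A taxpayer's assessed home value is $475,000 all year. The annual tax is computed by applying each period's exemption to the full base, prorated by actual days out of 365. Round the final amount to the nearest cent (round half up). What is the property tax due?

2023-01-01 to 2023-01-12: 12 days, exemption $109,000 → ($475,000 − $109,000) × 1.5% × 12/365 = $180.4932
2023-01-13 to 2023-10-25: 286 days, exemption $61,000 → ($475,000 − $61,000) × 1.5% × 286/365 = $4,865.9178
2023-10-26 to 2023-12-31: 67 days, exemption $328,000 → ($475,000 − $328,000) × 1.5% × 67/365 = $404.7534
Total = $5,451.1644

$5,451.16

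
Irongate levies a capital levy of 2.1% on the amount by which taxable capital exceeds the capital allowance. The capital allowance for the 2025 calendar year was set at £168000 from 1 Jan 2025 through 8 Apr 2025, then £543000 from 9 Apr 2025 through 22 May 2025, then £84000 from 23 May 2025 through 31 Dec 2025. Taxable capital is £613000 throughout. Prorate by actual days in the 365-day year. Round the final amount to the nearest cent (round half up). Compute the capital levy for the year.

1 Jan – 8 Apr 2025: 98 days, exemption £168000 → (£613000 − £168000) × 2.1% × 98/365 = £2509.0685
9 Apr – 22 May 2025: 44 days, exemption £543000 → (£613000 − £543000) × 2.1% × 44/365 = £177.2055
23 May – 31 Dec 2025: 223 days, exemption £84000 → (£613000 − £84000) × 2.1% × 223/365 = £6787.1425
Total = £9473.4164

£9473.42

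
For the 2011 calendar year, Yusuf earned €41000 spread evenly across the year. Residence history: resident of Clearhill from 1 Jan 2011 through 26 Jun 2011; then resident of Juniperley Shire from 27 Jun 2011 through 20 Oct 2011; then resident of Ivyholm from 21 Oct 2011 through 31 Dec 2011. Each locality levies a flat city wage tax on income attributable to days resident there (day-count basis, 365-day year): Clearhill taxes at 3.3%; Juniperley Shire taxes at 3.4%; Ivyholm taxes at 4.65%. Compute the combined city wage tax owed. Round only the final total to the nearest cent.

€1475.21

Clearhill, 1 Jan – 26 Jun 2011: 177 days → €41000 × 3.3% × 177/365 = €656.1123
Juniperley Shire, 27 Jun – 20 Oct 2011: 116 days → €41000 × 3.4% × 116/365 = €443.0247
Ivyholm, 21 Oct – 31 Dec 2011: 72 days → €41000 × 4.65% × 72/365 = €376.0767
Total = €1475.2137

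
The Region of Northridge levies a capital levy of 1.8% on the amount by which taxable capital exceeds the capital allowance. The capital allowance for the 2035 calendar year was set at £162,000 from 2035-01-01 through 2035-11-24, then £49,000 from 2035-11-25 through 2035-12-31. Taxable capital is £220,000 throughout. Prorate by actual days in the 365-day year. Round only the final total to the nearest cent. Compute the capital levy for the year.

£1,250.19

2035-01-01 to 2035-11-24: 328 days, exemption £162,000 → (£220,000 − £162,000) × 1.8% × 328/365 = £938.1699
2035-11-25 to 2035-12-31: 37 days, exemption £49,000 → (£220,000 − £49,000) × 1.8% × 37/365 = £312.0164
Total = £1,250.1863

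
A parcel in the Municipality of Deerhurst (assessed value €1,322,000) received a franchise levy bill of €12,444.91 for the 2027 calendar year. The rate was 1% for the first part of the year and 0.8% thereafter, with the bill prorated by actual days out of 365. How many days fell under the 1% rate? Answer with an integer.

258 days

Let d = days at the first rate; then 365 − d days at the second rate.
€1,322,000 × [1%·d + 0.8%·(365−d)] / 365 = €12,444.91
Solving gives d = 258, so the new rate took effect on 16 Sep 2027.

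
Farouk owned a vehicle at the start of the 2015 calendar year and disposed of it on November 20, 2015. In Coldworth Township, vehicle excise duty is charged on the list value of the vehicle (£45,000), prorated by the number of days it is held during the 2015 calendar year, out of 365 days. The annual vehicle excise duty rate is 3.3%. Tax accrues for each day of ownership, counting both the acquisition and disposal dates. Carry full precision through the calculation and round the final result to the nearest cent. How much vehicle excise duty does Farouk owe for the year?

£1,318.19

Days held (January 1 – November 20, 2015): 324 out of 365
Tax = £45,000 × 3.3% × 324/365 = £1,318.1918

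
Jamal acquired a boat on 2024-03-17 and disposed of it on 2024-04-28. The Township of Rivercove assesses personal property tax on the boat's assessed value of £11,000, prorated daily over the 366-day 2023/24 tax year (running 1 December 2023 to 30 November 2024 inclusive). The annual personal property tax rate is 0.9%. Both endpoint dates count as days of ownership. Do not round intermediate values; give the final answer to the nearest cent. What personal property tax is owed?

Days held (2024-03-17 to 2024-04-28): 43 out of 366
Tax = £11,000 × 0.9% × 43/366 = £11.6311

£11.63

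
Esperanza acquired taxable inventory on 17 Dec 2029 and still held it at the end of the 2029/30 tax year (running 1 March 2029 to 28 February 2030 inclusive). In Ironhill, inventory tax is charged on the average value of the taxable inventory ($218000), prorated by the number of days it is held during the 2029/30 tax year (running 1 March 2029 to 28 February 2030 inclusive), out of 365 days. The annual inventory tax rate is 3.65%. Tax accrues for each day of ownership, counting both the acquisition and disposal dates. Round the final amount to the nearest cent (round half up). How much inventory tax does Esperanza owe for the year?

$1613.20

Days held (17 Dec 2029 – 28 Feb 2030): 74 out of 365
Tax = $218000 × 3.65% × 74/365 = $1613.2000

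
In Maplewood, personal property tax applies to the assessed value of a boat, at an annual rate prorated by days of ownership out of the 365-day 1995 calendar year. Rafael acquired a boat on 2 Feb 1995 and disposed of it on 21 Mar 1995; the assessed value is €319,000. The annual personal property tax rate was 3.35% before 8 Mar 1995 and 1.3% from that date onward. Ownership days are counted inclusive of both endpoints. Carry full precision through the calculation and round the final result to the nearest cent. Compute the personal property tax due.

€1,154.52

2 Feb – 7 Mar 1995: 34 days at 3.35% → €319,000 × 3.35% × 34/365 = €995.4548
8 Mar – 21 Mar 1995: 14 days at 1.3% → €319,000 × 1.3% × 14/365 = €159.0630
Total = €1,154.5178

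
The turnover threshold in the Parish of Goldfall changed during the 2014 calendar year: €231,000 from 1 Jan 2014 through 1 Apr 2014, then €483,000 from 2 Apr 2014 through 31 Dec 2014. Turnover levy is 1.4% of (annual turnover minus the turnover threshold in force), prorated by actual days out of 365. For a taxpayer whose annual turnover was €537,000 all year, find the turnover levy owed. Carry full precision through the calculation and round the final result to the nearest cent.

€1,635.58

1 Jan – 1 Apr 2014: 91 days, exemption €231,000 → (€537,000 − €231,000) × 1.4% × 91/365 = €1,068.0658
2 Apr – 31 Dec 2014: 274 days, exemption €483,000 → (€537,000 − €483,000) × 1.4% × 274/365 = €567.5178
Total = €1,635.5836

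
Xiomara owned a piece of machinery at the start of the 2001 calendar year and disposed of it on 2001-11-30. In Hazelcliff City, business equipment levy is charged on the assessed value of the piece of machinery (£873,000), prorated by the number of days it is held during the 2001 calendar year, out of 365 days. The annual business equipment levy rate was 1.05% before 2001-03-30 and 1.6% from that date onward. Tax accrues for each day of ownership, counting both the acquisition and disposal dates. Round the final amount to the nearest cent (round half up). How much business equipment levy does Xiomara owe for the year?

£11,624.05

2001-01-01 to 2001-03-29: 88 days at 1.05% → £873,000 × 1.05% × 88/365 = £2,210.0055
2001-03-30 to 2001-11-30: 246 days at 1.6% → £873,000 × 1.6% × 246/365 = £9,414.0493
Total = £11,624.0548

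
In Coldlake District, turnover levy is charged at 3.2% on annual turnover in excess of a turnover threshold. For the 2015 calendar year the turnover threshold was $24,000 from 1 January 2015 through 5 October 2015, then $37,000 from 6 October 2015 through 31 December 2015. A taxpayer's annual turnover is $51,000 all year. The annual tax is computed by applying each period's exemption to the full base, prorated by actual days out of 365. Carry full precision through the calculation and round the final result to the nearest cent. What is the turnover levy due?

$764.84

1 January – 5 October 2015: 278 days, exemption $24,000 → ($51,000 − $24,000) × 3.2% × 278/365 = $658.0603
6 October – 31 December 2015: 87 days, exemption $37,000 → ($51,000 − $37,000) × 3.2% × 87/365 = $106.7836
Total = $764.8438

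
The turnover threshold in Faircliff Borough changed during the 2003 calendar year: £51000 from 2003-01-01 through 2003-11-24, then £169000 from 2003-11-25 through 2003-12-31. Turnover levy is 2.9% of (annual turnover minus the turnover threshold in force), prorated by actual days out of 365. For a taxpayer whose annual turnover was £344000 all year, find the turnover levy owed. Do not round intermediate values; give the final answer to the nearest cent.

£8150.11

2003-01-01 to 2003-11-24: 328 days, exemption £51000 → (£344000 − £51000) × 2.9% × 328/365 = £7635.6603
2003-11-25 to 2003-12-31: 37 days, exemption £169000 → (£344000 − £169000) × 2.9% × 37/365 = £514.4521
Total = £8150.1123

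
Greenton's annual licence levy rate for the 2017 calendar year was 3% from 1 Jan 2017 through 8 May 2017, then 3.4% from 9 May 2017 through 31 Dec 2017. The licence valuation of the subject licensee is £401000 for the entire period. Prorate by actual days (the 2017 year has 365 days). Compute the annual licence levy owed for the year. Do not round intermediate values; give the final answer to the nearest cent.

1 Jan – 8 May 2017: 128 days at 3% → £401000 × 3% × 128/365 = £4218.7397
9 May – 31 Dec 2017: 237 days at 3.4% → £401000 × 3.4% × 237/365 = £8852.7616
Total = £13071.5014

£13071.50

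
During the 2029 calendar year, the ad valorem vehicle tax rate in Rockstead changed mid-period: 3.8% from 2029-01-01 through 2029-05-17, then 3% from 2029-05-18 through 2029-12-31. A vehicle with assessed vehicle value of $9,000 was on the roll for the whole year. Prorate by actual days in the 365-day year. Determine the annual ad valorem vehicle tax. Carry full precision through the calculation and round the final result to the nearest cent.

$297.02

2029-01-01 to 2029-05-17: 137 days at 3.8% → $9,000 × 3.8% × 137/365 = $128.3671
2029-05-18 to 2029-12-31: 228 days at 3% → $9,000 × 3% × 228/365 = $168.6575
Total = $297.0247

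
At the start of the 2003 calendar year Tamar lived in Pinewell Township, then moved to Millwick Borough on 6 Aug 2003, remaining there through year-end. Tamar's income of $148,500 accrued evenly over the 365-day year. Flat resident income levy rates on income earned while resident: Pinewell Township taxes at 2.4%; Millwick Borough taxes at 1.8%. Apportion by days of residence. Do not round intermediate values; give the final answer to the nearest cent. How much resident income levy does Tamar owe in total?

Pinewell Township, 1 Jan – 5 Aug 2003: 217 days → $148,500 × 2.4% × 217/365 = $2,118.8712
Millwick Borough, 6 Aug – 31 Dec 2003: 148 days → $148,500 × 1.8% × 148/365 = $1,083.8466
Total = $3,202.7178

$3,202.72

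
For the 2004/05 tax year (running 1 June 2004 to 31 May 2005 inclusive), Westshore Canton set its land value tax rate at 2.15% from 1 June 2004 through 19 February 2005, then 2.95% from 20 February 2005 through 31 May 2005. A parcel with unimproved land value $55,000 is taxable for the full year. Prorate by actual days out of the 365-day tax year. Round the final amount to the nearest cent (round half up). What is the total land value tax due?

1 June 2004 – 19 February 2005: 264 days at 2.15% → $55,000 × 2.15% × 264/365 = $855.2877
20 February – 31 May 2005: 101 days at 2.95% → $55,000 × 2.95% × 101/365 = $448.9658
Total = $1,304.2534

$1,304.25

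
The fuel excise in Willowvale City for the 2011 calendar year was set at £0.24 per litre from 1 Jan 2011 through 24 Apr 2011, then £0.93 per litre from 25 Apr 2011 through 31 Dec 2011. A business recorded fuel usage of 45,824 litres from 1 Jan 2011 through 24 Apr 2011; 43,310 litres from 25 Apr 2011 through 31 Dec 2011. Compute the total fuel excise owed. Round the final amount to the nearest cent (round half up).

1 Jan – 24 Apr 2011: 45,824 litres at £0.24/litre → £10,997.76
25 Apr – 31 Dec 2011: 43,310 litres at £0.93/litre → £40,278.30

£51,276.06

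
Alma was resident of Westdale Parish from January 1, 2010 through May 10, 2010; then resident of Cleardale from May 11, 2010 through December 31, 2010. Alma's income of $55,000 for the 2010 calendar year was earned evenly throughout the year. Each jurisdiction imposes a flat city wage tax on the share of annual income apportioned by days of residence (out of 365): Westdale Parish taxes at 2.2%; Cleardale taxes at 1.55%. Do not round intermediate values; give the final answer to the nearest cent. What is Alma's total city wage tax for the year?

$979.83

Westdale Parish, January 1 – May 10, 2010: 130 days → $55,000 × 2.2% × 130/365 = $430.9589
Cleardale, May 11 – December 31, 2010: 235 days → $55,000 × 1.55% × 235/365 = $548.8699
Total = $979.8288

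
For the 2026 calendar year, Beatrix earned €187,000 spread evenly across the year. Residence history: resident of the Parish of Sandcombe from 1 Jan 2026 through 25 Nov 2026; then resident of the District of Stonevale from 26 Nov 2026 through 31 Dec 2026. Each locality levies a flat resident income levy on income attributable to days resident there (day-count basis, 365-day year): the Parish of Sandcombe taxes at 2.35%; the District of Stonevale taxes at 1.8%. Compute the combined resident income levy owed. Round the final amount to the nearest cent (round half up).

The Parish of Sandcombe, 1 Jan – 25 Nov 2026: 329 days → €187,000 × 2.35% × 329/365 = €3,961.0699
The District of Stonevale, 26 Nov – 31 Dec 2026: 36 days → €187,000 × 1.8% × 36/365 = €331.9890
Total = €4,293.0589

€4,293.06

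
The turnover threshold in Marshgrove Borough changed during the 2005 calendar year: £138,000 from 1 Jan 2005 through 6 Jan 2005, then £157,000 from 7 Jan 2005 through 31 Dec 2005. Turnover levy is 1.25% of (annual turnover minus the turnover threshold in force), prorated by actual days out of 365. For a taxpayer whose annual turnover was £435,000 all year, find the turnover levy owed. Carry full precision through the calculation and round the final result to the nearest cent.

£3,478.90

1 Jan – 6 Jan 2005: 6 days, exemption £138,000 → (£435,000 − £138,000) × 1.25% × 6/365 = £61.0274
7 Jan – 31 Dec 2005: 359 days, exemption £157,000 → (£435,000 − £157,000) × 1.25% × 359/365 = £3,417.8767
Total = £3,478.9041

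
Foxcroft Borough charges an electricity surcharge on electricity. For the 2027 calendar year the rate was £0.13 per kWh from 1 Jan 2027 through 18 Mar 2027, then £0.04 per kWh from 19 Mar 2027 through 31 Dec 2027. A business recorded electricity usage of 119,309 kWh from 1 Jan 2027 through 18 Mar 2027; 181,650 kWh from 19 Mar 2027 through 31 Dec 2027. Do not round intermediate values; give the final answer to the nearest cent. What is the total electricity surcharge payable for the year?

1 Jan – 18 Mar 2027: 119,309 kWh at £0.13/kWh → £15,510.17
19 Mar – 31 Dec 2027: 181,650 kWh at £0.04/kWh → £7,266.00

£22,776.17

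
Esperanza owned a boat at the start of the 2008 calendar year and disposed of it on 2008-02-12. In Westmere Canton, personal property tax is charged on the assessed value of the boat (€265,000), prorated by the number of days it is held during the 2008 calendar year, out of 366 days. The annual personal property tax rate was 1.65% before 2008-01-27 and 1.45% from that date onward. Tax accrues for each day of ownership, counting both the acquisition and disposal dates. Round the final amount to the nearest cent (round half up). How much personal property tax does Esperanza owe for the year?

2008-01-01 to 2008-01-26: 26 days at 1.65% → €265,000 × 1.65% × 26/366 = €310.6148
2008-01-27 to 2008-02-12: 17 days at 1.45% → €265,000 × 1.45% × 17/366 = €178.4768
Total = €489.0915

€489.09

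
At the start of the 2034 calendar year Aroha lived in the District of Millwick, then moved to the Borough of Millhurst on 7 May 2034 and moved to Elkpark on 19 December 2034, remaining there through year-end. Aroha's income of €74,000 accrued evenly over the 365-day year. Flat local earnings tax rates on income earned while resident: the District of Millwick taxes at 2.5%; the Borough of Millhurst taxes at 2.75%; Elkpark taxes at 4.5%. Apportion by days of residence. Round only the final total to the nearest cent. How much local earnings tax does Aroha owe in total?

The District of Millwick, 1 January – 6 May 2034: 126 days → €74,000 × 2.5% × 126/365 = €638.6301
The Borough of Millhurst, 7 May – 18 December 2034: 226 days → €74,000 × 2.75% × 226/365 = €1,260.0274
Elkpark, 19 December – 31 December 2034: 13 days → €74,000 × 4.5% × 13/365 = €118.6027
Total = €2,017.2603

€2,017.26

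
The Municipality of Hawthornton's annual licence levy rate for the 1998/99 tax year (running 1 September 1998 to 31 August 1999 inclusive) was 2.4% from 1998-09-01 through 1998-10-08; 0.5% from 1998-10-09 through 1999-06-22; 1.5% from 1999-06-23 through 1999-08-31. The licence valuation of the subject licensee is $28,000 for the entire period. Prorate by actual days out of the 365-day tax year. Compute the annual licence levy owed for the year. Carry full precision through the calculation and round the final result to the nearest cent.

$249.08

1998-09-01 to 1998-10-08: 38 days at 2.4% → $28,000 × 2.4% × 38/365 = $69.9616
1998-10-09 to 1999-06-22: 257 days at 0.5% → $28,000 × 0.5% × 257/365 = $98.5753
1999-06-23 to 1999-08-31: 70 days at 1.5% → $28,000 × 1.5% × 70/365 = $80.5479
Total = $249.0849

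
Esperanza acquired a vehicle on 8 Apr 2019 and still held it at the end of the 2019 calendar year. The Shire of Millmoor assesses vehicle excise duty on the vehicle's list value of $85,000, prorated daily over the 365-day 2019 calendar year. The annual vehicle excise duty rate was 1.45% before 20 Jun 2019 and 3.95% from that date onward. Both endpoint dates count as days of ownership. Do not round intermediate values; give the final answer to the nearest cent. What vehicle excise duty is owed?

$2,040.23

8 Apr – 19 Jun 2019: 73 days at 1.45% → $85,000 × 1.45% × 73/365 = $246.5000
20 Jun – 31 Dec 2019: 195 days at 3.95% → $85,000 × 3.95% × 195/365 = $1,793.7329
Total = $2,040.2329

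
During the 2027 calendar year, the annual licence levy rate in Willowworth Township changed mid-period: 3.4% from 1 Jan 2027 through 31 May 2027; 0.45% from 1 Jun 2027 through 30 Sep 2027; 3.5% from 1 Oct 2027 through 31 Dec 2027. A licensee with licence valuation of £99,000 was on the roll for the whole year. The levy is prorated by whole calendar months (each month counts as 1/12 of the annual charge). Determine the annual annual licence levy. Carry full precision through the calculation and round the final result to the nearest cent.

1 Jan – 31 May 2027: 5 months at 3.4% → £99,000 × 3.4% × 5/12 = £1,402.5000
1 Jun – 30 Sep 2027: 4 months at 0.45% → £99,000 × 0.45% × 4/12 = £148.5000
1 Oct – 31 Dec 2027: 3 months at 3.5% → £99,000 × 3.5% × 3/12 = £866.2500
Total = £2,417.2500

£2,417.25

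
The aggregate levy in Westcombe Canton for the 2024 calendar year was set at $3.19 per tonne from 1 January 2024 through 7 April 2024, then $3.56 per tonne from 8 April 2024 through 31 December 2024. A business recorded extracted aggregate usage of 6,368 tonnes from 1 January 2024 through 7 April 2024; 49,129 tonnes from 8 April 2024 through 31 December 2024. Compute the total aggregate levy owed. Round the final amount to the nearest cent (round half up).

1 January – 7 April 2024: 6,368 tonnes at $3.19/tonne → $20,313.92
8 April – 31 December 2024: 49,129 tonnes at $3.56/tonne → $174,899.24

$195,213.16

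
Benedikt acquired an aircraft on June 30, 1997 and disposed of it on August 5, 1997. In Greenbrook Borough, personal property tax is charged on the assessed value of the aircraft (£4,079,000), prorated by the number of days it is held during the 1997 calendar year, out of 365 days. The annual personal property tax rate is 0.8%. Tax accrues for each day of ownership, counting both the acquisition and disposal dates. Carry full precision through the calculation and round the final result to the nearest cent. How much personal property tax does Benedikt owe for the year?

Days held (June 30 – August 5, 1997): 37 out of 365
Tax = £4,079,000 × 0.8% × 37/365 = £3,307.9014

£3,307.90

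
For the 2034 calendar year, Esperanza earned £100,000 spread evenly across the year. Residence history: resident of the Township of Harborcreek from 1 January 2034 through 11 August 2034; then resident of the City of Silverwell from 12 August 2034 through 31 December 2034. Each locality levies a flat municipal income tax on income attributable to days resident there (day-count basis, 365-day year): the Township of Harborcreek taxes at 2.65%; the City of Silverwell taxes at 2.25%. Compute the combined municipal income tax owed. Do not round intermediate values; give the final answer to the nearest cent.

The Township of Harborcreek, 1 January – 11 August 2034: 223 days → £100,000 × 2.65% × 223/365 = £1,619.0411
The City of Silverwell, 12 August – 31 December 2034: 142 days → £100,000 × 2.25% × 142/365 = £875.3425
Total = £2,494.3836

£2,494.38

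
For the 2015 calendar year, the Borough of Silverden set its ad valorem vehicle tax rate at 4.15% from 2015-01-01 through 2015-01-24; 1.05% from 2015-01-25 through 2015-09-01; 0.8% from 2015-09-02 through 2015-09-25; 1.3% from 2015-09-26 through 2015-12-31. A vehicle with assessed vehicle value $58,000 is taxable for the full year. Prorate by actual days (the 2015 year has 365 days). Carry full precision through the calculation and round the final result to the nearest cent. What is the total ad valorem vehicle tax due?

2015-01-01 to 2015-01-24: 24 days at 4.15% → $58,000 × 4.15% × 24/365 = $158.2685
2015-01-25 to 2015-09-01: 220 days at 1.05% → $58,000 × 1.05% × 220/365 = $367.0685
2015-09-02 to 2015-09-25: 24 days at 0.8% → $58,000 × 0.8% × 24/365 = $30.5096
2015-09-26 to 2015-12-31: 97 days at 1.3% → $58,000 × 1.3% × 97/365 = $200.3781
Total = $756.2247

$756.22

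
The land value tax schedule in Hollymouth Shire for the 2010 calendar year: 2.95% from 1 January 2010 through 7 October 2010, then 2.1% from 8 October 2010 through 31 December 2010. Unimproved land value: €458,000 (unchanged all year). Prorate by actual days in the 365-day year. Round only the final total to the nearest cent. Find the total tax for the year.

€12,604.41

1 January – 7 October 2010: 280 days at 2.95% → €458,000 × 2.95% × 280/365 = €10,364.6027
8 October – 31 December 2010: 85 days at 2.1% → €458,000 × 2.1% × 85/365 = €2,239.8082
Total = €12,604.4110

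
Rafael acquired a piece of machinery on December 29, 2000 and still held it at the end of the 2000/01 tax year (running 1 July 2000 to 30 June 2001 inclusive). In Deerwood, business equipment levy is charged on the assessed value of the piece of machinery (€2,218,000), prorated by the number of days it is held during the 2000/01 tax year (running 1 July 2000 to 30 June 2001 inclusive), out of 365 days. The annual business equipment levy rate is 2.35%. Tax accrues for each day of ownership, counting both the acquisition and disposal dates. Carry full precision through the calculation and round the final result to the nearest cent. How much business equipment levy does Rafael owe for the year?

Days held (December 29, 2000 – June 30, 2001): 184 out of 365
Tax = €2,218,000 × 2.35% × 184/365 = €26,275.7041

€26,275.70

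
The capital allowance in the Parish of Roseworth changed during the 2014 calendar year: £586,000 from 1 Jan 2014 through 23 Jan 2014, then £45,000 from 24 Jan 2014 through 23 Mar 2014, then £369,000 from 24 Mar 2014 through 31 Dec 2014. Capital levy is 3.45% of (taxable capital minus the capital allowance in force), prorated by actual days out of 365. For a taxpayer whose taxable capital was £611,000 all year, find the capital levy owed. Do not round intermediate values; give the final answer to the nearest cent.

1 Jan – 23 Jan 2014: 23 days, exemption £586,000 → (£611,000 − £586,000) × 3.45% × 23/365 = £54.3493
24 Jan – 23 Mar 2014: 59 days, exemption £45,000 → (£611,000 − £45,000) × 3.45% × 59/365 = £3,156.4192
24 Mar – 31 Dec 2014: 283 days, exemption £369,000 → (£611,000 − £369,000) × 3.45% × 283/365 = £6,473.3342
Total = £9,684.1027

£9,684.10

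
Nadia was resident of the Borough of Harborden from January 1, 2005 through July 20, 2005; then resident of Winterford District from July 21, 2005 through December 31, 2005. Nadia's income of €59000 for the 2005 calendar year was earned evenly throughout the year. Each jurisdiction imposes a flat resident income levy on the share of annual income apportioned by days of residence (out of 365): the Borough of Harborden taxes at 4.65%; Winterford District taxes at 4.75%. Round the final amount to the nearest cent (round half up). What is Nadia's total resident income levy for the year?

€2770.01

The Borough of Harborden, January 1 – July 20, 2005: 201 days → €59000 × 4.65% × 201/365 = €1510.8041
Winterford District, July 21 – December 31, 2005: 164 days → €59000 × 4.75% × 164/365 = €1259.2055
Total = €2770.0096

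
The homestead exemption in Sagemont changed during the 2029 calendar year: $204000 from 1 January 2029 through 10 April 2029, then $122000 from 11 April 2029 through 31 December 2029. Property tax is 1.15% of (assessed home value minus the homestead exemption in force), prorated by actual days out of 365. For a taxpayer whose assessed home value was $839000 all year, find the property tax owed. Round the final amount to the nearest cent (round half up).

$7987.14

1 January – 10 April 2029: 100 days, exemption $204000 → ($839000 − $204000) × 1.15% × 100/365 = $2000.6849
11 April – 31 December 2029: 265 days, exemption $122000 → ($839000 − $122000) × 1.15% × 265/365 = $5986.4589
Total = $7987.1438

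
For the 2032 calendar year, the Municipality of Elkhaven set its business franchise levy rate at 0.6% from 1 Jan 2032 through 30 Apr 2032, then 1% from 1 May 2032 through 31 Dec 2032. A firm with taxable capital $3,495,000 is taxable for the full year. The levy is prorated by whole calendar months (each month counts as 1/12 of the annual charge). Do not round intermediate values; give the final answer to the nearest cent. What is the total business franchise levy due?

$30,290.00

1 Jan – 30 Apr 2032: 4 months at 0.6% → $3,495,000 × 0.6% × 4/12 = $6,990.0000
1 May – 31 Dec 2032: 8 months at 1% → $3,495,000 × 1% × 8/12 = $23,300.0000
Total = $30,290.0000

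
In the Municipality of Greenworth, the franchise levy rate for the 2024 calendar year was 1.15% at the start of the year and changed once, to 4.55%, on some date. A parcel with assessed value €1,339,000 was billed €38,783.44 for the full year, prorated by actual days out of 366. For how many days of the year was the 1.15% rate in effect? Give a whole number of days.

Let d = days at the first rate; then 366 − d days at the second rate.
€1,339,000 × [1.15%·d + 4.55%·(366−d)] / 366 = €38,783.44
Solving gives d = 178, so the new rate took effect on 27 June 2024.

178 days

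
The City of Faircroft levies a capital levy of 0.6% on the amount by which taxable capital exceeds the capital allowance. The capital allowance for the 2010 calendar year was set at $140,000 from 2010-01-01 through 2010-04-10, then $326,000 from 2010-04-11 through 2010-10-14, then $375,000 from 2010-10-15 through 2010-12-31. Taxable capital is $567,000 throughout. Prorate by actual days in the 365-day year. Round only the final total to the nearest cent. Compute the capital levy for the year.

$1,688.93

2010-01-01 to 2010-04-10: 100 days, exemption $140,000 → ($567,000 − $140,000) × 0.6% × 100/365 = $701.9178
2010-04-11 to 2010-10-14: 187 days, exemption $326,000 → ($567,000 − $326,000) × 0.6% × 187/365 = $740.8274
2010-10-15 to 2010-12-31: 78 days, exemption $375,000 → ($567,000 − $375,000) × 0.6% × 78/365 = $246.1808
Total = $1,688.9260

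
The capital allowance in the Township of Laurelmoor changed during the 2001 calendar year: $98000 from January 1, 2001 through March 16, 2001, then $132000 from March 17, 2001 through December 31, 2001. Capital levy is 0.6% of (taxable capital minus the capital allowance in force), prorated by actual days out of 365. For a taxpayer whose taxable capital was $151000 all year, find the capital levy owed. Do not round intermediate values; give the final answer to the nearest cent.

January 1 – March 16, 2001: 75 days, exemption $98000 → ($151000 − $98000) × 0.6% × 75/365 = $65.3425
March 17 – December 31, 2001: 290 days, exemption $132000 → ($151000 − $132000) × 0.6% × 290/365 = $90.5753
Total = $155.9178

$155.92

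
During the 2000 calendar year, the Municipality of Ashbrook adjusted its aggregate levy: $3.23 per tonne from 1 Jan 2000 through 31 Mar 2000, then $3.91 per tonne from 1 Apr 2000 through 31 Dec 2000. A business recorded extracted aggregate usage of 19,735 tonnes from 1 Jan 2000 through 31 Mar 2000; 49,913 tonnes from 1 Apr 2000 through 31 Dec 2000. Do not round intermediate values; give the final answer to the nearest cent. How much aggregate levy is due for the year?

1 Jan – 31 Mar 2000: 19,735 tonnes at $3.23/tonne → $63,744.05
1 Apr – 31 Dec 2000: 49,913 tonnes at $3.91/tonne → $195,159.83

$258,903.88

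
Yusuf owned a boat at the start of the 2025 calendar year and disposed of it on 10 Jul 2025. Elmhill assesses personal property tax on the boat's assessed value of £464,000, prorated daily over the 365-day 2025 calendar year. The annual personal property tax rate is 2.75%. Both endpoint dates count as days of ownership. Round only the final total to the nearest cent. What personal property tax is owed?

£6,677.15

Days held (1 Jan – 10 Jul 2025): 191 out of 365
Tax = £464,000 × 2.75% × 191/365 = £6,677.1507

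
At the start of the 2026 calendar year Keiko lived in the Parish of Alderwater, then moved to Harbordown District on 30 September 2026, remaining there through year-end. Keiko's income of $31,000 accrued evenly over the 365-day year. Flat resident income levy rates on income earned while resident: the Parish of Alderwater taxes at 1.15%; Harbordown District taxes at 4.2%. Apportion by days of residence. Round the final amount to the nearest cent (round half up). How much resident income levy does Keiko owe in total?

$597.41

The Parish of Alderwater, 1 January – 29 September 2026: 272 days → $31,000 × 1.15% × 272/365 = $265.6658
Harbordown District, 30 September – 31 December 2026: 93 days → $31,000 × 4.2% × 93/365 = $331.7425
Total = $597.4082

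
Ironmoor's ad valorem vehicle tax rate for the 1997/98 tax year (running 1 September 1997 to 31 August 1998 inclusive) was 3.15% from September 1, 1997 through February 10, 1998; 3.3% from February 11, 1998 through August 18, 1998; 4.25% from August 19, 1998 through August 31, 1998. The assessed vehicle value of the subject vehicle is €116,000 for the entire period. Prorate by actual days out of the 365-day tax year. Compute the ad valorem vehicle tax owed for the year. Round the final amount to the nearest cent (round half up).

September 1, 1997 – February 10, 1998: 163 days at 3.15% → €116,000 × 3.15% × 163/365 = €1,631.7863
February 11 – August 18, 1998: 189 days at 3.3% → €116,000 × 3.3% × 189/365 = €1,982.1699
August 19 – August 31, 1998: 13 days at 4.25% → €116,000 × 4.25% × 13/365 = €175.5890
Total = €3,789.5452

€3,789.55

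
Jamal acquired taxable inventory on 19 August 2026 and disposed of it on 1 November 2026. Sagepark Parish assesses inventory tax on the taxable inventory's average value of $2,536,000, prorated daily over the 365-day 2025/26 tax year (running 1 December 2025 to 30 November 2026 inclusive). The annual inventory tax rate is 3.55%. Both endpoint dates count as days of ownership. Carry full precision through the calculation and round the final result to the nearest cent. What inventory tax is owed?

Days held (19 August – 1 November 2026): 75 out of 365
Tax = $2,536,000 × 3.55% × 75/365 = $18,498.9041

$18,498.90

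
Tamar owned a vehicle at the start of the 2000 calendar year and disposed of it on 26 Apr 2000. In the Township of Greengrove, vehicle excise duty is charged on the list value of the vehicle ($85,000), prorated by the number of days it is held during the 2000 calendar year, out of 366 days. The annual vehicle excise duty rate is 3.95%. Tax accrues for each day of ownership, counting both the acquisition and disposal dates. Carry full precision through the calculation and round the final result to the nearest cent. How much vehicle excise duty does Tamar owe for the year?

Days held (1 Jan – 26 Apr 2000): 117 out of 366
Tax = $85,000 × 3.95% × 117/366 = $1,073.2992

$1,073.30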